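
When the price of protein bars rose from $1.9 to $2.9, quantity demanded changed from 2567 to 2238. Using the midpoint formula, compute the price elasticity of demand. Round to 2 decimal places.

%ΔQ = (2238 − 2567)/[(2567 + 2238)/2] = -329/2402.5 ≈ -0.1369.
%ΔP = (2.9 − 1.9)/[(1.9 + 2.9)/2] = 1/2.4 ≈ 0.4167.
Arc elasticity E = %ΔQ/%ΔP ≈ -0.1369/0.4167 ≈ -0.33.
|E| < 1: demand is inelastic over this range.

-0.33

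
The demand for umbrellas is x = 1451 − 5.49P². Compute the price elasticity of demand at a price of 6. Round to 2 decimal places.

At P = 6, x = 1253.36.
dx/dP = −2·5.49·P = −65.88.
Point elasticity E = (dx/dP)·(P/x) = -65.88 × 6/1253.36 ≈ -0.32.
|E| < 1, so demand is inelastic at this price.

-0.32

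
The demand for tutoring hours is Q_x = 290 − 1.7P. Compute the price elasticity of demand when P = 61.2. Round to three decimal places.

At P = 61.2, Q_x = 185.96.
dQ_x/dP = −1.7.
Point elasticity E = (dQ_x/dP)·(P/Q_x) = -1.7 × 61.2/185.96 ≈ -0.559.
|E| < 1, so demand is inelastic at this price.

-0.559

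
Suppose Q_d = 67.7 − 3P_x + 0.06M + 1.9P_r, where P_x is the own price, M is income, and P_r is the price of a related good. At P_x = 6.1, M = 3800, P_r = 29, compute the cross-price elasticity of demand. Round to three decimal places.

At the given point, Q_d = 67.7 − 3(6.1) + 0.06(3800) + 1.9(29) = 67.7 − 18.3 + 228 + 55.1 = 332.5.
∂Q_d/∂P_r = +1.9, so E_xy = 1.9·(29/332.5) ≈ 0.166.
E_xy > 0: the goods are substitutes.

0.166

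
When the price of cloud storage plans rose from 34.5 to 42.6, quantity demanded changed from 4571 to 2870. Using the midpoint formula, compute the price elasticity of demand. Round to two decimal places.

%Δq = (2870 − 4571)/[(4571 + 2870)/2] = -1701/3720.5 ≈ -0.4572.
%ΔP = (42.6 − 34.5)/[(34.5 + 42.6)/2] = 8.1/38.55 ≈ 0.2101.
Arc elasticity E = %Δq/%ΔP ≈ -0.4572/0.2101 ≈ -2.18.
|E| > 1: demand is elastic over this range.

-2.18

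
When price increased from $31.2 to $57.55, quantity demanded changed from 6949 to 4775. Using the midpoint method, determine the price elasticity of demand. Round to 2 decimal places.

%ΔQ = (4775 − 6949)/[(6949 + 4775)/2] = -2174/5862 ≈ -0.3709.
%ΔP = (57.55 − 31.2)/[(31.2 + 57.55)/2] = 26.35/44.375 ≈ 0.5938.
Arc elasticity E = %ΔQ/%ΔP ≈ -0.3709/0.5938 ≈ -0.62.
|E| < 1: demand is inelastic over this range.

-0.62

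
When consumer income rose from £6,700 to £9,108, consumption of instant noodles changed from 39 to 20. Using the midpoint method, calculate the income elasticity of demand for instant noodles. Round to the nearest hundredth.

-2.11

%ΔQ = (20 − 39)/[(39+20)/2] = -19/29.5 ≈ -0.6441.
%ΔI = (9,108 − 6,700)/[(6,700+9,108)/2] = 2408/7904 ≈ 0.3047.
E_I = %ΔQ/%ΔI ≈ -2.11.
E_I < 0: inferior good.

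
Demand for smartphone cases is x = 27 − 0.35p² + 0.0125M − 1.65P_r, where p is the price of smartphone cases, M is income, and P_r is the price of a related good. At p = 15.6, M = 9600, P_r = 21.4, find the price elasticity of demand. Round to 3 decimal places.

x = 27 − 0.35(15.6)² + 0.0125(9600) − 1.65(21.4) = 27 − 85.176 + 120 − 35.31 = 26.514.
∂x/∂p = −2·0.35·p = -10.92, so E_p = -10.92·(15.6/26.514) ≈ -6.425.
|E_p| > 1: demand is elastic.

-6.425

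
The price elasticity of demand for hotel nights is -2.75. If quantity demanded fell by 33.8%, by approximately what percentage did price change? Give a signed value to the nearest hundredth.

%ΔQ ≈ E × %ΔP ⇒ %ΔP = %ΔQ / E = (-33.8%)/(-2.75) ≈ 12.29%.

12.29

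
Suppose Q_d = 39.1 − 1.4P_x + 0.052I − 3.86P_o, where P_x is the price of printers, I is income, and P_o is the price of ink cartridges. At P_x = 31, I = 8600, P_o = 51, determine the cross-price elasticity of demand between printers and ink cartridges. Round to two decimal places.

First evaluate Q_d: 39.1 − 1.4(31) + 0.052(8600) − 3.86(51) = 39.1 − 43.4 + 447.2 − 196.86 = 246.04.
∂Q_d/∂P_o = −3.86, so E_xy = -3.86·(51/246.04) ≈ -0.80.
E_xy < 0: the goods are complements.

-0.80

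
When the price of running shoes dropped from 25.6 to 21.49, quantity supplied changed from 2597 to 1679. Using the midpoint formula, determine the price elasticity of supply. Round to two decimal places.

2.46

%Δq = (1679 − 2597)/[(2597 + 1679)/2] = -918/2138 ≈ -0.4294.
%ΔP = (21.49 − 25.6)/[(25.6 + 21.49)/2] = -4.11/23.545 ≈ -0.1746.
Arc elasticity E = %Δq/%ΔP ≈ -0.4294/-0.1746 ≈ 2.46.
|E| > 1: supply is elastic over this range.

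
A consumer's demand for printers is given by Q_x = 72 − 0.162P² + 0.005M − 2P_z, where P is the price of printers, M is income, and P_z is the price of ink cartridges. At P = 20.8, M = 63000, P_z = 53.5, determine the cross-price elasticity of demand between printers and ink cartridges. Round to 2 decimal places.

First evaluate Q_x: 72 − 0.162(20.8)² + 0.005(63000) − 2(53.5) = 72 − 70.0877 + 315 − 107 = 209.9123.
∂Q_x/∂P_z = −2, so E_xy = -2·(53.5/209.9123) ≈ -0.51.
E_xy < 0: the goods are complements.

-0.51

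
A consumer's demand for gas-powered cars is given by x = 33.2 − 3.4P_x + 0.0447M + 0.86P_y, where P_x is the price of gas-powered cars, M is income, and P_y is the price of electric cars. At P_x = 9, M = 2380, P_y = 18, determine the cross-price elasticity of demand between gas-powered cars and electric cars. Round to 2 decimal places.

At the given point, x = 33.2 − 3.4(9) + 0.0447(2380) + 0.86(18) = 33.2 − 30.6 + 106.386 + 15.48 = 124.466.
∂x/∂P_y = +0.86, so E_xy = 0.86·(18/124.466) ≈ 0.12.
E_xy > 0: the goods are substitutes.

0.12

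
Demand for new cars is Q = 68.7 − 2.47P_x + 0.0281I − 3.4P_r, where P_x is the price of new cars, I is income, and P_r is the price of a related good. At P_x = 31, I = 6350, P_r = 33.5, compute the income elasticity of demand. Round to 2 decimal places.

Q = 68.7 − 2.47(31) + 0.0281(6350) − 3.4(33.5) = 68.7 − 76.57 + 178.435 − 113.9 = 56.665.
∂Q/∂I = +0.0281, so E_I = 0.0281·(6350/56.665) ≈ 3.15.
E_I > 1: normal good (luxury).

3.15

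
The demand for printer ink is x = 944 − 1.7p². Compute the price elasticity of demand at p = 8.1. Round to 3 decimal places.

-0.268

At p = 8.1, x = 832.463.
dx/dp = −2·1.7·p = −27.54.
Point elasticity E = (dx/dp)·(p/x) = -27.54 × 8.1/832.463 ≈ -0.268.
|E| < 1, so demand is inelastic at this price.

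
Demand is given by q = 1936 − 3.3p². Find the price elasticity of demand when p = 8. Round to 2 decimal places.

At p = 8, q = 1724.8.
dq/dp = −2·3.3·p = −52.8.
Point elasticity E = (dq/dp)·(p/q) = -52.8 × 8/1724.8 ≈ -0.24.
|E| < 1, so demand is inelastic at this price.

-0.24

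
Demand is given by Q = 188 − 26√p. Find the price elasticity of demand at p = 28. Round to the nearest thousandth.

At p = 28, Q = 50.4209.
dQ/dp = −26/(2√p) = −26/(2·5.2915).
Point elasticity E = (dQ/dp)·(p/Q) = -2.4568 × 28/50.4209 ≈ -1.364.
|E| > 1, so demand is elastic at this price.

-1.364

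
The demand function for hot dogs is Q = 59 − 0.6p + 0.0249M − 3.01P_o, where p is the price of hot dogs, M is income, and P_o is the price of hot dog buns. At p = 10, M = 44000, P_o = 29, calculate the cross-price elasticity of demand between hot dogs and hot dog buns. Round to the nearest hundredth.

First evaluate Q: 59 − 0.6(10) + 0.0249(44000) − 3.01(29) = 59 − 6 + 1095.6 − 87.29 = 1061.31.
∂Q/∂P_o = −3.01, so E_xy = -3.01·(29/1061.31) ≈ -0.08.
E_xy < 0: the goods are complements.

-0.08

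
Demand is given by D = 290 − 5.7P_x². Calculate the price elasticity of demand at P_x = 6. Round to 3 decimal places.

-4.840

At P_x = 6, D = 84.8.
dD/dP_x = −2·5.7·P_x = −68.4.
Point elasticity E = (dD/dP_x)·(P_x/D) = -68.4 × 6/84.8 ≈ -4.840.
|E| > 1, so demand is elastic at this price.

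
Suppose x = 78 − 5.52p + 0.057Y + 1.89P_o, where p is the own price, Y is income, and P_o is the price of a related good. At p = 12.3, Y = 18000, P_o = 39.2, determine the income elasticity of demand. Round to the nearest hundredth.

0.92

Substituting, x = 78 − 5.52(12.3) + 0.057(18000) + 1.89(39.2) = 78 − 67.896 + 1026 + 74.088 = 1110.192.
∂x/∂Y = +0.057, so E_I = 0.057·(18000/1110.192) ≈ 0.92.
E_I ∈ (0,1): normal good (necessity).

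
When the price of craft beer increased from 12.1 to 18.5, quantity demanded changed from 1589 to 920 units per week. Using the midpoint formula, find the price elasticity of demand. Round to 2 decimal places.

%Δq = (920 − 1589)/[(1589 + 920)/2] = -669/1254.5 ≈ -0.5333.
%Δp = (18.5 − 12.1)/[(12.1 + 18.5)/2] = 6.4/15.3 ≈ 0.4183.
Arc elasticity E = %Δq/%Δp ≈ -0.5333/0.4183 ≈ -1.27.
|E| > 1: demand is elastic over this range.

-1.27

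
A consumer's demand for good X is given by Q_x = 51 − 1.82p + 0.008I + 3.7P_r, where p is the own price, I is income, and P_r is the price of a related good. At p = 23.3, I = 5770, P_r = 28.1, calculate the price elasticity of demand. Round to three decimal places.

-0.267

First evaluate Q_x: 51 − 1.82(23.3) + 0.008(5770) + 3.7(28.1) = 51 − 42.406 + 46.16 + 103.97 = 158.724.
∂Q_x/∂p = −1.82, so E_p = (−1.82)·(23.3/158.724) ≈ -0.267.
|E_p| < 1: demand is inelastic.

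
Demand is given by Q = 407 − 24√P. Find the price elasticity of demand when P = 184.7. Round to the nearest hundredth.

At P = 184.7, Q = 80.8295.
dQ/dP = −24/(2√P) = −24/(2·13.5904).
Point elasticity E = (dQ/dP)·(P/Q) = -0.883 × 184.7/80.8295 ≈ -2.02.
|E| > 1, so demand is elastic at this price.

-2.02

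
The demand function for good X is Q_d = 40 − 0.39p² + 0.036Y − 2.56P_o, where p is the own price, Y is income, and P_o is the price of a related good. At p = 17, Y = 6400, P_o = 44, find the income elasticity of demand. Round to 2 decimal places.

Evaluating quantity at (p, Y, P_o) gives Q_d = 40 − 0.39(17)² + 0.036(6400) − 2.56(44) = 40 − 112.71 + 230.4 − 112.64 = 45.05.
∂Q_d/∂Y = +0.036, so E_I = 0.036·(6400/45.05) ≈ 5.11.
E_I > 1: normal good (luxury).

5.11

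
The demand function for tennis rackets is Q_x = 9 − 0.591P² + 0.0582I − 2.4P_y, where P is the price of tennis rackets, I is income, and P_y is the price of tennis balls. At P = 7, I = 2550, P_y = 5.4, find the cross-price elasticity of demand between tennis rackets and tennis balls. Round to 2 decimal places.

-0.11

Evaluating quantity at (P, I, P_y) gives Q_x = 9 − 0.591(7)² + 0.0582(2550) − 2.4(5.4) = 9 − 28.959 + 148.41 − 12.96 = 115.491.
∂Q_x/∂P_y = −2.4, so E_xy = -2.4·(5.4/115.491) ≈ -0.11.
E_xy < 0: the goods are complements.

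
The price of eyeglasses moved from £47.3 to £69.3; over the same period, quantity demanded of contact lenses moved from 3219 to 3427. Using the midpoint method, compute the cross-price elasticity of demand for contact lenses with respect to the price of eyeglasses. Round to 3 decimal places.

0.166

%ΔQ_x = (3427 − 3219)/[(3219+3427)/2] = 208/3323 ≈ 0.0626.
%ΔP_y = (69.3 − 47.3)/[(47.3+69.3)/2] ≈ 0.3774.
E_xy = 0.0626/0.3774 ≈ 0.166.
E_xy > 0, so contact lenses and eyeglasses are substitutes.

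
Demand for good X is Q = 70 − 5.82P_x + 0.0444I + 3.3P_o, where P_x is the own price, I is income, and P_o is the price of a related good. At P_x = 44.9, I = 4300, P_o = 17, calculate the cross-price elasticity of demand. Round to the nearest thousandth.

First evaluate Q: 70 − 5.82(44.9) + 0.0444(4300) + 3.3(17) = 70 − 261.318 + 190.92 + 56.1 = 55.702.
∂Q/∂P_o = +3.3, so E_xy = 3.3·(17/55.702) ≈ 1.007.
E_xy > 0: the goods are substitutes.

1.007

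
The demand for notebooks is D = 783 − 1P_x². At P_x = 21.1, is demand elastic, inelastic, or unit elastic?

elastic

At P_x = 21.1, D = 337.79.
dD/dP_x = −2·1·P_x = −42.2.
Point elasticity E = (dD/dP_x)·(P_x/D) = -42.2 × 21.1/337.79 ≈ -2.636.
|E| ≈ 2.636 > 1, so demand is elastic.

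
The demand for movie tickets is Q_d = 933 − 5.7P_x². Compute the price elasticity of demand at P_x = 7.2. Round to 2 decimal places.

At P_x = 7.2, Q_d = 637.512.
dQ_d/dP_x = −2·5.7·P_x = −82.08.
Point elasticity E = (dQ_d/dP_x)·(P_x/Q_d) = -82.08 × 7.2/637.512 ≈ -0.93.
|E| < 1, so demand is inelastic at this price.

-0.93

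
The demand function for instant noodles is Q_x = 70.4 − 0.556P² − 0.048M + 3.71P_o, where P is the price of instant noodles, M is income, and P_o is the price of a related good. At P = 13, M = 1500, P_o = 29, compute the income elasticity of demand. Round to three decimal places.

Q_x = 70.4 − 0.556(13)² − 0.048(1500) + 3.71(29) = 70.4 − 93.964 − 72 + 107.59 = 12.026.
∂Q_x/∂M = −0.048, so E_I = -0.048·(1500/12.026) ≈ -5.987.
E_I < 0: inferior good.

-5.987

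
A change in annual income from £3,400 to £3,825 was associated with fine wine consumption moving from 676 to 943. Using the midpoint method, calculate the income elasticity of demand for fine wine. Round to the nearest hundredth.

%ΔQ = (943 − 676)/[(676+943)/2] = 267/809.5 ≈ 0.3298.
%ΔI = (3,825 − 3,400)/[(3,400+3,825)/2] = 425/3612.5 ≈ 0.1176.
E_I = %ΔQ/%ΔI ≈ 2.80.
E_I > 1: normal good (luxury).

2.80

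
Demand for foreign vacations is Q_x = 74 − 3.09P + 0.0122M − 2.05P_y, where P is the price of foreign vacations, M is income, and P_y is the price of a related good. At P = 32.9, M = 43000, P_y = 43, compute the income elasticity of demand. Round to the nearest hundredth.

1.28

Evaluating quantity at (P, M, P_y) gives Q_x = 74 − 3.09(32.9) + 0.0122(43000) − 2.05(43) = 74 − 101.661 + 524.6 − 88.15 = 408.789.
∂Q_x/∂M = +0.0122, so E_I = 0.0122·(43000/408.789) ≈ 1.28.
E_I > 1: normal good (luxury).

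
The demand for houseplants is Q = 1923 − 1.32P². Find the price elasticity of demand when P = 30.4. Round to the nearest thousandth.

At P = 30.4, Q = 703.1088.
dQ/dP = −2·1.32·P = −80.256.
Point elasticity E = (dQ/dP)·(P/Q) = -80.256 × 30.4/703.1088 ≈ -3.470.
|E| > 1, so demand is elastic at this price.

-3.470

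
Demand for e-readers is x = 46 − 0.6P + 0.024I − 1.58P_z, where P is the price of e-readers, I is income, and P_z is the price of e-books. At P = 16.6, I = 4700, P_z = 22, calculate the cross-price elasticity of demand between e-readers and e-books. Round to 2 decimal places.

-0.30

First evaluate x: 46 − 0.6(16.6) + 0.024(4700) − 1.58(22) = 46 − 9.96 + 112.8 − 34.76 = 114.08.
∂x/∂P_z = −1.58, so E_xy = -1.58·(22/114.08) ≈ -0.30.
E_xy < 0: the goods are complements.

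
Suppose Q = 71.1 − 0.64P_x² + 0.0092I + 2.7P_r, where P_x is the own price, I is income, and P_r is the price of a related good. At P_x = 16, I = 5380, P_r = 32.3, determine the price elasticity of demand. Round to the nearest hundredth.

Evaluating quantity at (P_x, I, P_r) gives Q = 71.1 − 0.64(16)² + 0.0092(5380) + 2.7(32.3) = 71.1 − 163.84 + 49.496 + 87.21 = 43.966.
∂Q/∂P_x = −2·0.64·P_x = -20.48, so E_p = -20.48·(16/43.966) ≈ -7.45.
|E_p| > 1: demand is elastic.

-7.45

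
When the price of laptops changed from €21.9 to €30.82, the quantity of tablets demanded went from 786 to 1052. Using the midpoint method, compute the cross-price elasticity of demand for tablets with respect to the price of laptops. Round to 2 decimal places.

%ΔQ_x = (1052 − 786)/[(786+1052)/2] = 266/919 ≈ 0.2894.
%ΔP_y = (30.82 − 21.9)/[(21.9+30.82)/2] ≈ 0.3384.
E_xy = 0.2894/0.3384 ≈ 0.86.
E_xy > 0, so tablets and laptops are substitutes.

0.86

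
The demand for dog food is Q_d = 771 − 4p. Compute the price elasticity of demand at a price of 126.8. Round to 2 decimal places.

At p = 126.8, Q_d = 263.8.
dQ_d/dp = −4.
Point elasticity E = (dQ_d/dp)·(p/Q_d) = -4 × 126.8/263.8 ≈ -1.92.
|E| > 1, so demand is elastic at this price.

-1.92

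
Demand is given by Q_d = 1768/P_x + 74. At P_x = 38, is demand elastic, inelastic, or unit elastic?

At P_x = 38, Q_d = 120.5263.
dQ_d/dP_x = −1768/P_x² = −1.2244.
Point elasticity E = (dQ_d/dP_x)·(P_x/Q_d) = -1.2244 × 38/120.5263 ≈ -0.386.
|E| ≈ 0.386 < 1, so demand is inelastic.

inelastic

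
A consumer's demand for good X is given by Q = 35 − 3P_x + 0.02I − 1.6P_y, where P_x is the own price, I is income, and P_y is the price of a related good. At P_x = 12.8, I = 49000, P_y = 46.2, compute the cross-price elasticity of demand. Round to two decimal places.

-0.08

First evaluate Q: 35 − 3(12.8) + 0.02(49000) − 1.6(46.2) = 35 − 38.4 + 980 − 73.92 = 902.68.
∂Q/∂P_y = −1.6, so E_xy = -1.6·(46.2/902.68) ≈ -0.08.
E_xy < 0: the goods are complements.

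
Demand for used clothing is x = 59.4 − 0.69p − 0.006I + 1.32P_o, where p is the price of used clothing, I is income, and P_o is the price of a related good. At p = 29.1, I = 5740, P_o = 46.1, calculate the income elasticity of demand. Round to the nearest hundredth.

-0.52

Evaluating quantity at (p, I, P_o) gives x = 59.4 − 0.69(29.1) − 0.006(5740) + 1.32(46.1) = 59.4 − 20.079 − 34.44 + 60.852 = 65.733.
∂x/∂I = −0.006, so E_I = -0.006·(5740/65.733) ≈ -0.52.
E_I < 0: inferior good.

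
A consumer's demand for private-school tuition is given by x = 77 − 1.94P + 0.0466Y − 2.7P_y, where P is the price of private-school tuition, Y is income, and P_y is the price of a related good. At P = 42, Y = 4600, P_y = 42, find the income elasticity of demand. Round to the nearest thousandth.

Evaluating quantity at (P, Y, P_y) gives x = 77 − 1.94(42) + 0.0466(4600) − 2.7(42) = 77 − 81.48 + 214.36 − 113.4 = 96.48.
∂x/∂Y = +0.0466, so E_I = 0.0466·(4600/96.48) ≈ 2.222.
E_I > 1: normal good (luxury).

2.222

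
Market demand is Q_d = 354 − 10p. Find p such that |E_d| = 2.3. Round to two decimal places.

Set −bp/(a − bp) = −2.3 ⇒ bp = 2.3(a − bp) ⇒ bp(1+2.3) = 2.3·a.
p = 2.3·354/(10·3.3) ≈ 24.67.

24.67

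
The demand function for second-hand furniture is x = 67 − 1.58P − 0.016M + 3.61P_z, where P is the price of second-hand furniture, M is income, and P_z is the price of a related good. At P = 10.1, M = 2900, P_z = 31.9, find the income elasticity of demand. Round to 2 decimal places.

-0.39

x = 67 − 1.58(10.1) − 0.016(2900) + 3.61(31.9) = 67 − 15.958 − 46.4 + 115.159 = 119.801.
∂x/∂M = −0.016, so E_I = -0.016·(2900/119.801) ≈ -0.39.
E_I < 0: inferior good.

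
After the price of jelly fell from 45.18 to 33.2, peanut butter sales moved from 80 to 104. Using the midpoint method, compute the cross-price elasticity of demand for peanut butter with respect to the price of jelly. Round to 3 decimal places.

%ΔQ_x = (104 − 80)/[(80+104)/2] = 24/92 ≈ 0.2609.
%ΔP_y = (33.2 − 45.18)/[(45.18+33.2)/2] ≈ -0.3057.
E_xy = 0.2609/-0.3057 ≈ -0.853.
E_xy < 0, so peanut butter and jelly are complements.

-0.853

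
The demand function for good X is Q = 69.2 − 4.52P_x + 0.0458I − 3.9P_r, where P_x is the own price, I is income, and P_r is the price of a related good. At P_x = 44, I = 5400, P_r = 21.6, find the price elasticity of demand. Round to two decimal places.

Substituting, Q = 69.2 − 4.52(44) + 0.0458(5400) − 3.9(21.6) = 69.2 − 198.88 + 247.32 − 84.24 = 33.4.
∂Q/∂P_x = −4.52, so E_p = (−4.52)·(44/33.4) ≈ -5.95.
|E_p| > 1: demand is elastic.

-5.95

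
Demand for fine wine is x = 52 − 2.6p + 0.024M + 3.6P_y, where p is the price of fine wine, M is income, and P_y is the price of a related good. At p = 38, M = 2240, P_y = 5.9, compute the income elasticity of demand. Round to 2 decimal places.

Substituting, x = 52 − 2.6(38) + 0.024(2240) + 3.6(5.9) = 52 − 98.8 + 53.76 + 21.24 = 28.2.
∂x/∂M = +0.024, so E_I = 0.024·(2240/28.2) ≈ 1.91.
E_I > 1: normal good (luxury).

1.91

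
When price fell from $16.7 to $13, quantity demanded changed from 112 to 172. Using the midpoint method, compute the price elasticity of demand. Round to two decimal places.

-1.70

%ΔQ = (172 − 112)/[(112 + 172)/2] = 60/142 ≈ 0.4225.
%ΔP = (13 − 16.7)/[(16.7 + 13)/2] = -3.7/14.85 ≈ -0.2492.
Arc elasticity E = %ΔQ/%ΔP ≈ 0.4225/-0.2492 ≈ -1.70.
|E| > 1: demand is elastic over this range.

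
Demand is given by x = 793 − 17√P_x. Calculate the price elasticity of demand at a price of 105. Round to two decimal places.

-0.14

At P_x = 105, x = 618.8018.
dx/dP_x = −17/(2√P_x) = −17/(2·10.247).
Point elasticity E = (dx/dP_x)·(P_x/x) = -0.8295 × 105/618.8018 ≈ -0.14.
|E| < 1, so demand is inelastic at this price.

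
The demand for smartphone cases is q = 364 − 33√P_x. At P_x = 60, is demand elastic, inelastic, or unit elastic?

At P_x = 60, q = 108.3831.
dq/dP_x = −33/(2√P_x) = −33/(2·7.746).
Point elasticity E = (dq/dP_x)·(P_x/q) = -2.1301 × 60/108.3831 ≈ -1.179.
|E| ≈ 1.179 > 1, so demand is elastic.

elastic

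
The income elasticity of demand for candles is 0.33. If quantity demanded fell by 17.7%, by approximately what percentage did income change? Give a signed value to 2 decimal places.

%ΔQ ≈ E × %ΔI ⇒ %ΔI = %ΔQ / E = (-17.7%)/(0.33) ≈ -53.64%.

-53.64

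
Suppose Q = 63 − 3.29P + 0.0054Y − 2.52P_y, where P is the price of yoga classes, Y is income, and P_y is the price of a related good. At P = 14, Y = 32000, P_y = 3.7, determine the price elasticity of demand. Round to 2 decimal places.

-0.26

At the given point, Q = 63 − 3.29(14) + 0.0054(32000) − 2.52(3.7) = 63 − 46.06 + 172.8 − 9.324 = 180.416.
∂Q/∂P = −3.29, so E_p = (−3.29)·(14/180.416) ≈ -0.26.
|E_p| < 1: demand is inelastic.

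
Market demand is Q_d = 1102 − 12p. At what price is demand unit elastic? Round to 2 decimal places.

For linear demand Q_d = a − bp, E = −bp/(a − bp). |E| = 1 ⇒ bp = a − bp ⇒ p = a/(2b).
p = 1102/(2·12) ≈ 45.92.

45.92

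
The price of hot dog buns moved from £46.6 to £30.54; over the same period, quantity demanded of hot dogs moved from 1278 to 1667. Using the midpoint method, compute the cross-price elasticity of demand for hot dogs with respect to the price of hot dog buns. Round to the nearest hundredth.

%ΔQ_x = (1667 − 1278)/[(1278+1667)/2] = 389/1472.5 ≈ 0.2642.
%ΔP_y = (30.54 − 46.6)/[(46.6+30.54)/2] ≈ -0.4164.
E_xy = 0.2642/-0.4164 ≈ -0.63.
E_xy < 0, so hot dogs and hot dog buns are complements.

-0.63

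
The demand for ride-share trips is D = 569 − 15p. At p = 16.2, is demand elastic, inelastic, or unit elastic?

At p = 16.2, D = 326.
dD/dp = −15.
Point elasticity E = (dD/dp)·(p/D) = -15 × 16.2/326 ≈ -0.745.
|E| ≈ 0.745 < 1, so demand is inelastic.

inelastic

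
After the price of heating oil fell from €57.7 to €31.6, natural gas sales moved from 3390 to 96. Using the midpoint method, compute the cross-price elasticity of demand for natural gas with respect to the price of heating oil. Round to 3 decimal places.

3.233

%ΔQ_x = (96 − 3390)/[(3390+96)/2] = -3294/1743 ≈ -1.8898.
%ΔP_y = (31.6 − 57.7)/[(57.7+31.6)/2] ≈ -0.5845.
E_xy = -1.8898/-0.5845 ≈ 3.233.
E_xy > 0, so natural gas and heating oil are substitutes.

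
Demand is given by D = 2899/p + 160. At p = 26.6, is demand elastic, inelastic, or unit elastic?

inelastic

At p = 26.6, D = 268.985.
dD/dp = −2899/p² = −4.0972.
Point elasticity E = (dD/dp)·(p/D) = -4.0972 × 26.6/268.985 ≈ -0.405.
|E| ≈ 0.405 < 1, so demand is inelastic.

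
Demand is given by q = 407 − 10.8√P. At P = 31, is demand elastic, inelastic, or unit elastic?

inelastic

At P = 31, q = 346.8681.
dq/dP = −10.8/(2√P) = −10.8/(2·5.5678).
Point elasticity E = (dq/dP)·(P/q) = -0.9699 × 31/346.8681 ≈ -0.087.
|E| ≈ 0.087 < 1, so demand is inelastic.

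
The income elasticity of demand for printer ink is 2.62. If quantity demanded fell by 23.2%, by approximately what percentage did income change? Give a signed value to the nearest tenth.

%ΔQ ≈ E × %ΔI ⇒ %ΔI = %ΔQ / E = (-23.2%)/(2.62) ≈ -8.9%.

-8.9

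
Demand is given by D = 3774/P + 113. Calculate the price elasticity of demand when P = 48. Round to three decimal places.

At P = 48, D = 191.625.
dD/dP = −3774/P² = −1.638.
Point elasticity E = (dD/dP)·(P/D) = -1.638 × 48/191.625 ≈ -0.410.
|E| < 1, so demand is inelastic at this price.

-0.410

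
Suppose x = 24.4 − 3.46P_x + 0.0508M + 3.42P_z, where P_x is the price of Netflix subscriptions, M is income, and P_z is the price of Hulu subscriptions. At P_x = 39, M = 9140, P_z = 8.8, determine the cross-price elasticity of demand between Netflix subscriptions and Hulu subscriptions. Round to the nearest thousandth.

First evaluate x: 24.4 − 3.46(39) + 0.0508(9140) + 3.42(8.8) = 24.4 − 134.94 + 464.312 + 30.096 = 383.868.
∂x/∂P_z = +3.42, so E_xy = 3.42·(8.8/383.868) ≈ 0.078.
E_xy > 0: the goods are substitutes.

0.078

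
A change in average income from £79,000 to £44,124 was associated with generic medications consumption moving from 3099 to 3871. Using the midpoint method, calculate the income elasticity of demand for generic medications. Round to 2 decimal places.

%ΔQ = (3871 − 3099)/[(3099+3871)/2] = 772/3485 ≈ 0.2215.
%ΔI = (44,124 − 79,000)/[(79,000+44,124)/2] = -34876/61562 ≈ -0.5665.
E_I = %ΔQ/%ΔI ≈ -0.39.
E_I < 0: inferior good.

-0.39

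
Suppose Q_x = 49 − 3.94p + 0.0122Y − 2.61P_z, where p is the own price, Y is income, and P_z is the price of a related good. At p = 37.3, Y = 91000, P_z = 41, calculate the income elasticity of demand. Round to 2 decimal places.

1.23

Evaluating quantity at (p, Y, P_z) gives Q_x = 49 − 3.94(37.3) + 0.0122(91000) − 2.61(41) = 49 − 146.962 + 1110.2 − 107.01 = 905.228.
∂Q_x/∂Y = +0.0122, so E_I = 0.0122·(91000/905.228) ≈ 1.23.
E_I > 1: normal good (luxury).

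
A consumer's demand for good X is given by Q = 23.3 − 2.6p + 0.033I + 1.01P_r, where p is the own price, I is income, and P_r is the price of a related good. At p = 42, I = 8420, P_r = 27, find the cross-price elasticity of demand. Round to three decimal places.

0.124

Evaluating quantity at (p, I, P_r) gives Q = 23.3 − 2.6(42) + 0.033(8420) + 1.01(27) = 23.3 − 109.2 + 277.86 + 27.27 = 219.23.
∂Q/∂P_r = +1.01, so E_xy = 1.01·(27/219.23) ≈ 0.124.
E_xy > 0: the goods are substitutes.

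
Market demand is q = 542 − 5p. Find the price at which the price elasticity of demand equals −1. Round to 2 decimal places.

For linear demand q = a − bp, E = −bp/(a − bp). |E| = 1 ⇒ bp = a − bp ⇒ p = a/(2b).
p = 542/(2·5) = 54.20.

54.20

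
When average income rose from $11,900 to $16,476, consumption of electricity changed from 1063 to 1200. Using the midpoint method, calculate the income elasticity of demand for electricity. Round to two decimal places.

%ΔQ = (1200 − 1063)/[(1063+1200)/2] = 137/1131.5 ≈ 0.1211.
%ΔM = (16,476 − 11,900)/[(11,900+16,476)/2] = 4576/14188 ≈ 0.3225.
E_I = %ΔQ/%ΔM ≈ 0.38.
E_I ∈ (0,1): normal good (necessity).

0.38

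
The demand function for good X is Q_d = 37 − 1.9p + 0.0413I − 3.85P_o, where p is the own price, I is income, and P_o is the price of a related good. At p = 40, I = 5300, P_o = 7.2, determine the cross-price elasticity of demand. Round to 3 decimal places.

Q_d = 37 − 1.9(40) + 0.0413(5300) − 3.85(7.2) = 37 − 76 + 218.89 − 27.72 = 152.17.
∂Q_d/∂P_o = −3.85, so E_xy = -3.85·(7.2/152.17) ≈ -0.182.
E_xy < 0: the goods are complements.

-0.182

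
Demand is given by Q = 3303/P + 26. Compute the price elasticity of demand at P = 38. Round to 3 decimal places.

At P = 38, Q = 112.9211.
dQ/dP = −3303/P² = −2.2874.
Point elasticity E = (dQ/dP)·(P/Q) = -2.2874 × 38/112.9211 ≈ -0.770.
|E| < 1, so demand is inelastic at this price.

-0.770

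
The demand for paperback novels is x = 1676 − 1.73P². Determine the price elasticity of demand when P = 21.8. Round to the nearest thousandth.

At P = 21.8, x = 853.8348.
dx/dP = −2·1.73·P = −75.428.
Point elasticity E = (dx/dP)·(P/x) = -75.428 × 21.8/853.8348 ≈ -1.926.
|E| > 1, so demand is elastic at this price.

-1.926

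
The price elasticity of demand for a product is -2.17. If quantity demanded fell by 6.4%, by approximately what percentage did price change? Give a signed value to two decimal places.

2.95

%ΔQ ≈ E × %ΔP ⇒ %ΔP = %ΔQ / E = (-6.4%)/(-2.17) ≈ 2.95%.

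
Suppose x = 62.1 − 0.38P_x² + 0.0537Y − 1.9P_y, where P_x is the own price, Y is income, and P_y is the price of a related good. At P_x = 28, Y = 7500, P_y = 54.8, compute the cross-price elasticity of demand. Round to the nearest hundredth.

-1.66

At the given point, x = 62.1 − 0.38(28)² + 0.0537(7500) − 1.9(54.8) = 62.1 − 297.92 + 402.75 − 104.12 = 62.81.
∂x/∂P_y = −1.9, so E_xy = -1.9·(54.8/62.81) ≈ -1.66.
E_xy < 0: the goods are complements.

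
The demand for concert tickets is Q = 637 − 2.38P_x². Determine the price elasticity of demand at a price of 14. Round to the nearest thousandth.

At P_x = 14, Q = 170.52.
dQ/dP_x = −2·2.38·P_x = −66.64.
Point elasticity E = (dQ/dP_x)·(P_x/Q) = -66.64 × 14/170.52 ≈ -5.471.
|E| > 1, so demand is elastic at this price.

-5.471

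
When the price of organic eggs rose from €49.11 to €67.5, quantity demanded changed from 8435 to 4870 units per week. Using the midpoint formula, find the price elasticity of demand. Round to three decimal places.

%Δq = (4870 − 8435)/[(8435 + 4870)/2] = -3565/6652.5 ≈ -0.5359.
%Δp = (67.5 − 49.11)/[(49.11 + 67.5)/2] = 18.39/58.305 ≈ 0.3154.
Arc elasticity E = %Δq/%Δp ≈ -0.5359/0.3154 ≈ -1.699.
|E| > 1: demand is elastic over this range.

-1.699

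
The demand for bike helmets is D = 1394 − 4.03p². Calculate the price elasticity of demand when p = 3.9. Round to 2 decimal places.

-0.09

At p = 3.9, D = 1332.7037.
dD/dp = −2·4.03·p = −31.434.
Point elasticity E = (dD/dp)·(p/D) = -31.434 × 3.9/1332.7037 ≈ -0.09.
|E| < 1, so demand is inelastic at this price.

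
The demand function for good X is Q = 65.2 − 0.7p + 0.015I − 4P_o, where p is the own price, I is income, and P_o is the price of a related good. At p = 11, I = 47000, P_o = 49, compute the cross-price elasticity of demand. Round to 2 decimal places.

-0.35

Q = 65.2 − 0.7(11) + 0.015(47000) − 4(49) = 65.2 − 7.7 + 705 − 196 = 566.5.
∂Q/∂P_o = −4, so E_xy = -4·(49/566.5) ≈ -0.35.
E_xy < 0: the goods are complements.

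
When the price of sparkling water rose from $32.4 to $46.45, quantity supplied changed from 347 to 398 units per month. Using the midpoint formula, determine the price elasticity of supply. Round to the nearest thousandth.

%ΔQ = (398 − 347)/[(347 + 398)/2] = 51/372.5 ≈ 0.1369.
%ΔP = (46.45 − 32.4)/[(32.4 + 46.45)/2] = 14.05/39.425 ≈ 0.3564.
Arc elasticity E = %ΔQ/%ΔP ≈ 0.1369/0.3564 ≈ 0.384.
|E| < 1: supply is inelastic over this range.

0.384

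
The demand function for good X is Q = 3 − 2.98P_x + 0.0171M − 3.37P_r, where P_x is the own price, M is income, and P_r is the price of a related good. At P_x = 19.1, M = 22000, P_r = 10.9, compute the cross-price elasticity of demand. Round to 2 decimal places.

First evaluate Q: 3 − 2.98(19.1) + 0.0171(22000) − 3.37(10.9) = 3 − 56.918 + 376.2 − 36.733 = 285.549.
∂Q/∂P_r = −3.37, so E_xy = -3.37·(10.9/285.549) ≈ -0.13.
E_xy < 0: the goods are complements.

-0.13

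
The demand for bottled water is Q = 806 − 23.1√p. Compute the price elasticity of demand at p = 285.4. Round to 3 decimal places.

-0.469

At p = 285.4, Q = 415.7535.
dQ/dp = −23.1/(2√p) = −23.1/(2·16.8938).
Point elasticity E = (dQ/dp)·(p/Q) = -0.6837 × 285.4/415.7535 ≈ -0.469.
|E| < 1, so demand is inelastic at this price.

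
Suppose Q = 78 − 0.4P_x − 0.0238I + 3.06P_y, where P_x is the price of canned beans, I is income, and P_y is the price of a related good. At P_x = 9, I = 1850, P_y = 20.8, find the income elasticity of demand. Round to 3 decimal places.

-0.468

Q = 78 − 0.4(9) − 0.0238(1850) + 3.06(20.8) = 78 − 3.6 − 44.03 + 63.648 = 94.018.
∂Q/∂I = −0.0238, so E_I = -0.0238·(1850/94.018) ≈ -0.468.
E_I < 0: inferior good.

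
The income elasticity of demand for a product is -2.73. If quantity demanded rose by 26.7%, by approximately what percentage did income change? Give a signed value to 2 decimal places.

%ΔQ ≈ E × %ΔI ⇒ %ΔI = %ΔQ / E = (26.7%)/(-2.73) ≈ -9.78%.

-9.78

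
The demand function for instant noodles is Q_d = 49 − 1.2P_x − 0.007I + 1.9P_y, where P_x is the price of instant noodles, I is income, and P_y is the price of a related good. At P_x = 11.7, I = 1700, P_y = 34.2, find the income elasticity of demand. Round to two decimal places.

-0.14

At the given point, Q_d = 49 − 1.2(11.7) − 0.007(1700) + 1.9(34.2) = 49 − 14.04 − 11.9 + 64.98 = 88.04.
∂Q_d/∂I = −0.007, so E_I = -0.007·(1700/88.04) ≈ -0.14.
E_I < 0: inferior good.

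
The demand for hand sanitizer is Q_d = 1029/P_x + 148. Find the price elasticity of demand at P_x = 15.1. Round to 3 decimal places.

-0.315

At P_x = 15.1, Q_d = 216.1457.
dQ_d/dP_x = −1029/P_x² = −4.513.
Point elasticity E = (dQ_d/dP_x)·(P_x/Q_d) = -4.513 × 15.1/216.1457 ≈ -0.315.
|E| < 1, so demand is inelastic at this price.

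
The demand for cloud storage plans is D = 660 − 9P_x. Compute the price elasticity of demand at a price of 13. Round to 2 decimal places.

-0.22

At P_x = 13, D = 543.
dD/dP_x = −9.
Point elasticity E = (dD/dP_x)·(P_x/D) = -9 × 13/543 ≈ -0.22.
|E| < 1, so demand is inelastic at this price.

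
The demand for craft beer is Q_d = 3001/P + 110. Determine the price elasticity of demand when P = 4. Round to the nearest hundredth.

-0.87

At P = 4, Q_d = 860.25.
dQ_d/dP = −3001/P² = −187.5625.
Point elasticity E = (dQ_d/dP)·(P/Q_d) = -187.5625 × 4/860.25 ≈ -0.87.
|E| < 1, so demand is inelastic at this price.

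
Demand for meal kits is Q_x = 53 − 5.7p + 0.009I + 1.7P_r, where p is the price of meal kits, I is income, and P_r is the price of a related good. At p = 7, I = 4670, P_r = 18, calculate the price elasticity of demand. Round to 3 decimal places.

Evaluating quantity at (p, I, P_r) gives Q_x = 53 − 5.7(7) + 0.009(4670) + 1.7(18) = 53 − 39.9 + 42.03 + 30.6 = 85.73.
∂Q_x/∂p = −5.7, so E_p = (−5.7)·(7/85.73) ≈ -0.465.
|E_p| < 1: demand is inelastic.

-0.465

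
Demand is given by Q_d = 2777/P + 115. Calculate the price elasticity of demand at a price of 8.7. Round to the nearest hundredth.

-0.74

At P = 8.7, Q_d = 434.1954.
dQ_d/dP = −2777/P² = −36.6891.
Point elasticity E = (dQ_d/dP)·(P/Q_d) = -36.6891 × 8.7/434.1954 ≈ -0.74.
|E| < 1, so demand is inelastic at this price.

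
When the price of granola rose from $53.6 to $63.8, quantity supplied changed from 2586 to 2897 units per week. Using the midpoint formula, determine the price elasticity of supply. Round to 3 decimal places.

0.653

%Δq = (2897 − 2586)/[(2586 + 2897)/2] = 311/2741.5 ≈ 0.1134.
%Δp = (63.8 − 53.6)/[(53.6 + 63.8)/2] = 10.2/58.7 ≈ 0.1738.
Arc elasticity E = %Δq/%Δp ≈ 0.1134/0.1738 ≈ 0.653.
|E| < 1: supply is inelastic over this range.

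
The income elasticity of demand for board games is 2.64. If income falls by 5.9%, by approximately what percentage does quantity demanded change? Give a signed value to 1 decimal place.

-15.6

%ΔQ ≈ E × %ΔI = (2.64) × (-5.9%) ≈ -15.6%.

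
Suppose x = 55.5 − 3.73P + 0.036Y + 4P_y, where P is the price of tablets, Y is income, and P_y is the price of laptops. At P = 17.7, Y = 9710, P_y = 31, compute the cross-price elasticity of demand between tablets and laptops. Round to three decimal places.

0.268

Evaluating quantity at (P, Y, P_y) gives x = 55.5 − 3.73(17.7) + 0.036(9710) + 4(31) = 55.5 − 66.021 + 349.56 + 124 = 463.039.
∂x/∂P_y = +4, so E_xy = 4·(31/463.039) ≈ 0.268.
E_xy > 0: the goods are substitutes.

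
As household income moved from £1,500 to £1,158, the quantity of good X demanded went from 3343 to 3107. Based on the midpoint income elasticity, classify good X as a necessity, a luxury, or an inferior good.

%ΔQ = (3107 − 3343)/[(3343+3107)/2] = -236/3225 ≈ -0.0732.
%ΔI = (1,158 − 1,500)/[(1,500+1,158)/2] = -342/1329 ≈ -0.2573.
E_I = %ΔQ/%ΔI ≈ 0.284.
E_I ∈ (0,1): normal good (necessity).

necessity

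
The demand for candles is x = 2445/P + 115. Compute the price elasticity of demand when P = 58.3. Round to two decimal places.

-0.27

At P = 58.3, x = 156.9383.
dx/dP = −2445/P² = −0.7194.
Point elasticity E = (dx/dP)·(P/x) = -0.7194 × 58.3/156.9383 ≈ -0.27.
|E| < 1, so demand is inelastic at this price.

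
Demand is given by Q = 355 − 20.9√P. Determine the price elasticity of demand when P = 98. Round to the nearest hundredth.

At P = 98, Q = 148.1006.
dQ/dP = −20.9/(2√P) = −20.9/(2·9.8995).
Point elasticity E = (dQ/dP)·(P/Q) = -1.0556 × 98/148.1006 ≈ -0.70.
|E| < 1, so demand is inelastic at this price.

-0.70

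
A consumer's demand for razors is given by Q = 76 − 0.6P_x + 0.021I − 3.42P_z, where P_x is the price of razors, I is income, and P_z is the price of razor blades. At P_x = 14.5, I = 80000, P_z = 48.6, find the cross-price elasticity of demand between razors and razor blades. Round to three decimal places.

First evaluate Q: 76 − 0.6(14.5) + 0.021(80000) − 3.42(48.6) = 76 − 8.7 + 1680 − 166.212 = 1581.088.
∂Q/∂P_z = −3.42, so E_xy = -3.42·(48.6/1581.088) ≈ -0.105.
E_xy < 0: the goods are complements.

-0.105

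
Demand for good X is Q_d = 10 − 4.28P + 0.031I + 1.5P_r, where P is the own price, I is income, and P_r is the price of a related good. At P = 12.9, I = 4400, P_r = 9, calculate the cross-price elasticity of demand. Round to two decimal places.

Evaluating quantity at (P, I, P_r) gives Q_d = 10 − 4.28(12.9) + 0.031(4400) + 1.5(9) = 10 − 55.212 + 136.4 + 13.5 = 104.688.
∂Q_d/∂P_r = +1.5, so E_xy = 1.5·(9/104.688) ≈ 0.13.
E_xy > 0: the goods are substitutes.

0.13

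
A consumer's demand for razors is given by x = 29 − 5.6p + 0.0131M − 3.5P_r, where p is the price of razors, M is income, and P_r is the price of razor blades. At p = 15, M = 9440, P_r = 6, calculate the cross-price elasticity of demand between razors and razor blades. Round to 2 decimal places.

-0.44

At the given point, x = 29 − 5.6(15) + 0.0131(9440) − 3.5(6) = 29 − 84 + 123.664 − 21 = 47.664.
∂x/∂P_r = −3.5, so E_xy = -3.5·(6/47.664) ≈ -0.44.
E_xy < 0: the goods are complements.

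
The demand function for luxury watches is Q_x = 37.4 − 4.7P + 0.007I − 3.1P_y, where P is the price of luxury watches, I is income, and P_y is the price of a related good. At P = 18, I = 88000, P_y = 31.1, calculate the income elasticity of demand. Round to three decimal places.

1.304

Evaluating quantity at (P, I, P_y) gives Q_x = 37.4 − 4.7(18) + 0.007(88000) − 3.1(31.1) = 37.4 − 84.6 + 616 − 96.41 = 472.39.
∂Q_x/∂I = +0.007, so E_I = 0.007·(88000/472.39) ≈ 1.304.
E_I > 1: normal good (luxury).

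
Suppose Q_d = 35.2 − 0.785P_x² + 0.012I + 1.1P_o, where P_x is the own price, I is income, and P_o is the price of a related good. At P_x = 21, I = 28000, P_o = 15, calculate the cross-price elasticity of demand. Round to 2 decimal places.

Evaluating quantity at (P_x, I, P_o) gives Q_d = 35.2 − 0.785(21)² + 0.012(28000) + 1.1(15) = 35.2 − 346.185 + 336 + 16.5 = 41.515.
∂Q_d/∂P_o = +1.1, so E_xy = 1.1·(15/41.515) ≈ 0.40.
E_xy > 0: the goods are substitutes.

0.40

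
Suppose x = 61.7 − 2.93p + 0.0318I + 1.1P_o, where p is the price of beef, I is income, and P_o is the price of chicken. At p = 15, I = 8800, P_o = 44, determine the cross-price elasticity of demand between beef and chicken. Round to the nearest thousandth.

0.140

Substituting, x = 61.7 − 2.93(15) + 0.0318(8800) + 1.1(44) = 61.7 − 43.95 + 279.84 + 48.4 = 345.99.
∂x/∂P_o = +1.1, so E_xy = 1.1·(44/345.99) ≈ 0.140.
E_xy > 0: the goods are substitutes.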